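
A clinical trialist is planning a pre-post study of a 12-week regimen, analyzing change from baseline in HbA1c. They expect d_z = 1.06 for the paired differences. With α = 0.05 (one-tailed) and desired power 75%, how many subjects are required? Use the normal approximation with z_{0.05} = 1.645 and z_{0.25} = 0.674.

For a paired (one-sample on differences) test: n = ((z_{α} + z_β) / d)².
z_{α} + z_β = 1.645 + 0.674 = 2.319.
n = (2.319 / 1.06)² = 2.188² = 4.79.
Round up.

n = 5 pairs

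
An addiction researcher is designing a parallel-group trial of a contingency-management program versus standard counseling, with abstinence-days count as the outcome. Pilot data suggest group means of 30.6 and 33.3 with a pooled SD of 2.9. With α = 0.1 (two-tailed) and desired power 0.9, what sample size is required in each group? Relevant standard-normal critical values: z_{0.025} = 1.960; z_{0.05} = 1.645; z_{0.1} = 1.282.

Cohen's d = |M₁ − M₂| / SD_pooled = |30.6 − 33.3| / 2.9 = 2.7 / 2.9 = 0.931.
For two independent groups with equal n: n = 2·((z_{α/2} + z_β) / d)².
z_{α/2} + z_β = 1.645 + 1.282 = 2.927.
n = 2 × (2.927 / 0.931)² = 2 × 3.144² = 2 × 9.88 = 19.8.
Round up to the next whole participant.

n = 20 per group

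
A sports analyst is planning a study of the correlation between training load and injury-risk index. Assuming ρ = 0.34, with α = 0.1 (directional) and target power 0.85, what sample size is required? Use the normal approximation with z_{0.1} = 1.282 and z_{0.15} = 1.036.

n = 46

Fisher's z: C = ½·ln((1+r)/(1−r)) = ½·ln(2.0303) = 0.3541.
n = ((z_{α} + z_β)/C)² + 3.
(1.282 + 1.036) / 0.3541 = 2.318 / 0.3541 = 6.546.
n = 6.546² + 3 = 42.85 + 3 = 45.9.
Round up.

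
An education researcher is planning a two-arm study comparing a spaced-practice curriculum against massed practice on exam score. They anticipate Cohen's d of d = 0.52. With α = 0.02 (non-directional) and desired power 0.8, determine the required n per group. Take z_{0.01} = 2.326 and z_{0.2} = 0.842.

n = 75 per group

For two independent groups with equal n: n = 2·((z_{α/2} + z_β) / d)².
z_{α/2} + z_β = 2.326 + 0.842 = 3.168.
n = 2 × (3.168 / 0.52)² = 2 × 6.092² = 2 × 37.12 = 74.2.
Round up to the next whole participant.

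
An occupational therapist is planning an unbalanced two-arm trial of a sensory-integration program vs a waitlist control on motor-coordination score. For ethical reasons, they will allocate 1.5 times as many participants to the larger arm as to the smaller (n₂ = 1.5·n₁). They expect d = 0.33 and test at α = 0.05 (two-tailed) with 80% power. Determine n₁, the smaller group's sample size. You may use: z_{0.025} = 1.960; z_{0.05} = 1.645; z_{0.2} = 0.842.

With allocation ratio k = n₂/n₁ = 1.5, Var(x̄₁−x̄₂) = σ²(1/n₁ + 1/(k·n₁)) = σ²·(k+1)/(k·n₁).
So n₁ = (1 + 1/k)·((z_{α/2} + z_β)/d)² = 1.667 × (2.802/0.33)².
n₁ = 1.667 × 72.10 = 120.2.
Round up: n₁ = 121, giving n₂ = ⌈1.5 × 121⌉ = ⌈181.5⌉ = 182.

n₁ = 121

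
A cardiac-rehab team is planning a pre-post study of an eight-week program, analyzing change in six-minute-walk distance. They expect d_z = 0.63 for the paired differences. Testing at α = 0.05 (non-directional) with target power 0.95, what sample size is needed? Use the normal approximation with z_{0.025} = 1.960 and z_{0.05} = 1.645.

For a paired (one-sample on differences) test: n = ((z_{α/2} + z_β) / d)².
z_{α/2} + z_β = 1.960 + 1.645 = 3.605.
n = (3.605 / 0.63)² = 5.722² = 32.74.
Round up.

n = 33 pairs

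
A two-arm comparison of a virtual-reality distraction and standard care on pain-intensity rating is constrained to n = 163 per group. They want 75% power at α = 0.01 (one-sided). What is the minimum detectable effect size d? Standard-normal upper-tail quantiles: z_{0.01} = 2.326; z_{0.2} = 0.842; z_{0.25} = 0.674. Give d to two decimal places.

For two independent groups of n = 163 each: d_min = (z_{α} + z_β)·√(2/n).
z-sum = 2.326 + 0.674 = 3.000.
d_min = 3.000 × √(2/163) = 3.000 × 0.1108 = 0.332.

d_min ≈ 0.33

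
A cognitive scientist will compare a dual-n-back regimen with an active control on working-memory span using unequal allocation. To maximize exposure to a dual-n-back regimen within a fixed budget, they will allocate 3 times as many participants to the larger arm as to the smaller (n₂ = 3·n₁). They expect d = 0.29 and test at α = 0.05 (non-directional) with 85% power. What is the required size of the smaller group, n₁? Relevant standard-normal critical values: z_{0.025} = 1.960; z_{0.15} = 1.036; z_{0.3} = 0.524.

n₁ = 143

With allocation ratio k = n₂/n₁ = 3, Var(x̄₁−x̄₂) = σ²(1/n₁ + 1/(k·n₁)) = σ²·(k+1)/(k·n₁).
So n₁ = (1 + 1/k)·((z_{α/2} + z_β)/d)² = 1.333 × (2.996/0.29)².
n₁ = 1.333 × 106.73 = 142.3.
Round up: n₁ = 143, giving n₂ = 3 × 143 = 429.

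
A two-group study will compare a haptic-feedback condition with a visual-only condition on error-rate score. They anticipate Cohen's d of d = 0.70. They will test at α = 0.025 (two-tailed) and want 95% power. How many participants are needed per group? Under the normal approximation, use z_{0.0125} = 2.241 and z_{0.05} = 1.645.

n = 62 per group

For two independent groups with equal n: n = 2·((z_{α/2} + z_β) / d)².
z_{α/2} + z_β = 2.241 + 1.645 = 3.886.
n = 2 × (3.886 / 0.70)² = 2 × 5.551² = 2 × 30.82 = 61.6.
Round up to the next whole participant.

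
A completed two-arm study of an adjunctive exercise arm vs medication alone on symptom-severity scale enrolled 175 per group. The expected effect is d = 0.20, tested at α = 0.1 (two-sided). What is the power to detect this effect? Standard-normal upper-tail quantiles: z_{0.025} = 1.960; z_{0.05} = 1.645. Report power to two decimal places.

power ≈ 0.59

For two equal groups, power = Φ(d·√(n/2) − z_{α/2}).
d·√(n/2) = 0.20 × √(175/2) = 0.20 × 9.354 = 1.871.
z_β = 1.871 − 1.645 = 0.226.
Power = Φ(0.226) = 0.589.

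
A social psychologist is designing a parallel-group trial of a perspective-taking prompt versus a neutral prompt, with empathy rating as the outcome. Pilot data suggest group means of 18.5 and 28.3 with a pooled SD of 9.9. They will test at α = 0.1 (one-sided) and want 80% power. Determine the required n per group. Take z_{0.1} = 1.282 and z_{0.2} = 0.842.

n = 10 per group

Cohen's d = |M₁ − M₂| / SD_pooled = |18.5 − 28.3| / 9.9 = 9.8 / 9.9 = 0.990.
For two independent groups with equal n: n = 2·((z_{α} + z_β) / d)².
z_{α} + z_β = 1.282 + 0.842 = 2.124.
n = 2 × (2.124 / 0.990)² = 2 × 2.145² = 2 × 4.60 = 9.2.
Round up to the next whole participant.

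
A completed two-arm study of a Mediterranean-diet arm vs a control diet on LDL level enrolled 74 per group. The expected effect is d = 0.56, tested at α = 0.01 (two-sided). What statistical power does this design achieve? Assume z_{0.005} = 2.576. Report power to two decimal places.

For two equal groups, power = Φ(d·√(n/2) − z_{α/2}).
d·√(n/2) = 0.56 × √(74/2) = 0.56 × 6.083 = 3.406.
z_β = 3.406 − 2.576 = 0.830.
Power = Φ(0.830) = 0.797.

power ≈ 0.80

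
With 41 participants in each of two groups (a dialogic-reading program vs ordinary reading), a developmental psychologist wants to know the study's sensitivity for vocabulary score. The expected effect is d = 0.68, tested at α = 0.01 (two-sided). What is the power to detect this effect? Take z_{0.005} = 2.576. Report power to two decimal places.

power ≈ 0.69

For two equal groups, power = Φ(d·√(n/2) − z_{α/2}).
d·√(n/2) = 0.68 × √(41/2) = 0.68 × 4.528 = 3.079.
z_β = 3.079 − 2.576 = 0.503.
Power = Φ(0.503) = 0.692.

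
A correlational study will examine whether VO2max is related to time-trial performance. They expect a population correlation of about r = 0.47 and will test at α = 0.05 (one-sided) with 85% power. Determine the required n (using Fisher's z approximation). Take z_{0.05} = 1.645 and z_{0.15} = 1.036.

n = 31

Fisher's z: C = ½·ln((1+r)/(1−r)) = ½·ln(2.7736) = 0.5101.
n = ((z_{α} + z_β)/C)² + 3.
(1.645 + 1.036) / 0.5101 = 2.681 / 0.5101 = 5.256.
n = 5.256² + 3 = 27.62 + 3 = 30.6.
Round up.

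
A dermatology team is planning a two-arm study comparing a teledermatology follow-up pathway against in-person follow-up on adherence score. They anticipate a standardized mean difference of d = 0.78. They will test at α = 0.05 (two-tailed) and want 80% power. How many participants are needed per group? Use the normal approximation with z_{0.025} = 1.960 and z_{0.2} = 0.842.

For two independent groups with equal n: n = 2·((z_{α/2} + z_β) / d)².
z_{α/2} + z_β = 1.960 + 0.842 = 2.802.
n = 2 × (2.802 / 0.78)² = 2 × 3.592² = 2 × 12.90 = 25.8.
Round up to the next whole participant.

n = 26 per group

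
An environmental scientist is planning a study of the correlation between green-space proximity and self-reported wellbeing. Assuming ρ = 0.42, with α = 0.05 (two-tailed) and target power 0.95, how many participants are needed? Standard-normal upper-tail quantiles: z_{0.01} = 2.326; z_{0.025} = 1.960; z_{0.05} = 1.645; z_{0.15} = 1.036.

n = 68

Fisher's z: C = ½·ln((1+r)/(1−r)) = ½·ln(2.4483) = 0.4477.
n = ((z_{α/2} + z_β)/C)² + 3.
(1.960 + 1.645) / 0.4477 = 3.605 / 0.4477 = 8.052.
n = 8.052² + 3 = 64.84 + 3 = 67.8.
Round up.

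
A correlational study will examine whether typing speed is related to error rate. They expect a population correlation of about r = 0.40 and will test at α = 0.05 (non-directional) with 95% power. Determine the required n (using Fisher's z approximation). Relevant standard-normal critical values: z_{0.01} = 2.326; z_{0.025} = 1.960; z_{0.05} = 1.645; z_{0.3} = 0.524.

n = 76

Fisher's z: C = ½·ln((1+r)/(1−r)) = ½·ln(2.3333) = 0.4236.
n = ((z_{α/2} + z_β)/C)² + 3.
(1.960 + 1.645) / 0.4236 = 3.605 / 0.4236 = 8.510.
n = 8.510² + 3 = 72.43 + 3 = 75.4.
Round up.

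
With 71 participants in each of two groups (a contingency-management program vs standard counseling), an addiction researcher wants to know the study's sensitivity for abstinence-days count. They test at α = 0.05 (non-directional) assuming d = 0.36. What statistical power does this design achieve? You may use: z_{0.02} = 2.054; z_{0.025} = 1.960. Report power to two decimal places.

For two equal groups, power = Φ(d·√(n/2) − z_{α/2}).
d·√(n/2) = 0.36 × √(71/2) = 0.36 × 5.958 = 2.145.
z_β = 2.145 − 1.960 = 0.185.
Power = Φ(0.185) = 0.573.

power ≈ 0.57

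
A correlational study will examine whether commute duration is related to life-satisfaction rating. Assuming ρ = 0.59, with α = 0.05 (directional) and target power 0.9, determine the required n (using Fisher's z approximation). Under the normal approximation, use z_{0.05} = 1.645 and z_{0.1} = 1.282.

Fisher's z: C = ½·ln((1+r)/(1−r)) = ½·ln(3.8780) = 0.6777.
n = ((z_{α} + z_β)/C)² + 3.
(1.645 + 1.282) / 0.6777 = 2.927 / 0.6777 = 4.319.
n = 4.319² + 3 = 18.65 + 3 = 21.7.
Round up.

n = 22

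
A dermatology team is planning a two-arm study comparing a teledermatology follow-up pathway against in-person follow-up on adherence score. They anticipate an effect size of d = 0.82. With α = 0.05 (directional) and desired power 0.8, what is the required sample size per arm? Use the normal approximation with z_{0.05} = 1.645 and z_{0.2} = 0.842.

For two independent groups with equal n: n = 2·((z_{α} + z_β) / d)².
z_{α} + z_β = 1.645 + 0.842 = 2.487.
n = 2 × (2.487 / 0.82)² = 2 × 3.033² = 2 × 9.20 = 18.4.
Round up to the next whole participant.

n = 19 per group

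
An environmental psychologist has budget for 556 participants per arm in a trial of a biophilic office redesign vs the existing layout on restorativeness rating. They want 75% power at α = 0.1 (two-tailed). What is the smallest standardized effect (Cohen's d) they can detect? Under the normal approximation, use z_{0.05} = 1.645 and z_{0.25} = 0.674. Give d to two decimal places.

d_min ≈ 0.14

For two independent groups of n = 556 each: d_min = (z_{α/2} + z_β)·√(2/n).
z-sum = 1.645 + 0.674 = 2.319.
d_min = 2.319 × √(2/556) = 2.319 × 0.0600 = 0.139.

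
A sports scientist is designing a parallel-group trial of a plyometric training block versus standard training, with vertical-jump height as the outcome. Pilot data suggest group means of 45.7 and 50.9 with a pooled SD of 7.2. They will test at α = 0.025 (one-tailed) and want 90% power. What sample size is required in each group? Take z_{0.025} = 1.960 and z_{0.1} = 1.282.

Cohen's d = |M₁ − M₂| / SD_pooled = |45.7 − 50.9| / 7.2 = 5.2 / 7.2 = 0.722.
For two independent groups with equal n: n = 2·((z_{α} + z_β) / d)².
z_{α} + z_β = 1.960 + 1.282 = 3.242.
n = 2 × (3.242 / 0.722)² = 2 × 4.490² = 2 × 20.16 = 40.3.
Round up to the next whole participant.

n = 41 per group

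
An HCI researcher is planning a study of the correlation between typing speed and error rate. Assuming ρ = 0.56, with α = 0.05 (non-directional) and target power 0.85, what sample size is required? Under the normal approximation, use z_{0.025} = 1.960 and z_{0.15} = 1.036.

Fisher's z: C = ½·ln((1+r)/(1−r)) = ½·ln(3.5455) = 0.6328.
n = ((z_{α/2} + z_β)/C)² + 3.
(1.960 + 1.036) / 0.6328 = 2.996 / 0.6328 = 4.735.
n = 4.735² + 3 = 22.42 + 3 = 25.4.
Round up.

n = 26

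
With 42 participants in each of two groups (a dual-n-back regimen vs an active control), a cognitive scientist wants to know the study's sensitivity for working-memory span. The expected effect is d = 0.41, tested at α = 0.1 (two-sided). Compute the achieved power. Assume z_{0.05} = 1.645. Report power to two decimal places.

power ≈ 0.59

For two equal groups, power = Φ(d·√(n/2) − z_{α/2}).
d·√(n/2) = 0.41 × √(42/2) = 0.41 × 4.583 = 1.879.
z_β = 1.879 − 1.645 = 0.234.
Power = Φ(0.234) = 0.592.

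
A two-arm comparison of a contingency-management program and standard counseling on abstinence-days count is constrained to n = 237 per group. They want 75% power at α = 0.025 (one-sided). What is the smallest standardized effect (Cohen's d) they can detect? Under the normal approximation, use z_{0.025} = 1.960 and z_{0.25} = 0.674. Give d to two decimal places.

d_min ≈ 0.24

For two independent groups of n = 237 each: d_min = (z_{α} + z_β)·√(2/n).
z-sum = 1.960 + 0.674 = 2.634.
d_min = 2.634 × √(2/237) = 2.634 × 0.0919 = 0.242.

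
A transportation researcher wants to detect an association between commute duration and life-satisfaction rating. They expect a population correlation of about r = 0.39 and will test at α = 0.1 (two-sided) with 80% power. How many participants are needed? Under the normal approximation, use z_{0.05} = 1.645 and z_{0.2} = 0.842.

n = 40

Fisher's z: C = ½·ln((1+r)/(1−r)) = ½·ln(2.2787) = 0.4118.
n = ((z_{α/2} + z_β)/C)² + 3.
(1.645 + 0.842) / 0.4118 = 2.487 / 0.4118 = 6.039.
n = 6.039² + 3 = 36.47 + 3 = 39.5.
Round up.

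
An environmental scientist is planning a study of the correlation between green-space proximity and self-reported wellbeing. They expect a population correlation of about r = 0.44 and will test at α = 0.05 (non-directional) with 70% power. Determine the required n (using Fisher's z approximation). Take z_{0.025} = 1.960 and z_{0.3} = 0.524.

Fisher's z: C = ½·ln((1+r)/(1−r)) = ½·ln(2.5714) = 0.4722.
n = ((z_{α/2} + z_β)/C)² + 3.
(1.960 + 0.524) / 0.4722 = 2.484 / 0.4722 = 5.260.
n = 5.260² + 3 = 27.67 + 3 = 30.7.
Round up.

n = 31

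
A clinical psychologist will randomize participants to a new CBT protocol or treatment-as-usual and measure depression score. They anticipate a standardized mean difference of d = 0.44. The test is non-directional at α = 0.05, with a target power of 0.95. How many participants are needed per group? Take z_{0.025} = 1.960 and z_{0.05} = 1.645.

n = 135 per group

For two independent groups with equal n: n = 2·((z_{α/2} + z_β) / d)².
z_{α/2} + z_β = 1.960 + 1.645 = 3.605.
n = 2 × (3.605 / 0.44)² = 2 × 8.193² = 2 × 67.13 = 134.3.
Round up to the next whole participant.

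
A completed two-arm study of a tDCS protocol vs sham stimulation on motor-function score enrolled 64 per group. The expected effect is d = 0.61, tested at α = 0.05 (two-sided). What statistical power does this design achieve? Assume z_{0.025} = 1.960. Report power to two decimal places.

power ≈ 0.93

For two equal groups, power = Φ(d·√(n/2) − z_{α/2}).
d·√(n/2) = 0.61 × √(64/2) = 0.61 × 5.657 = 3.451.
z_β = 3.451 − 1.960 = 1.491.
Power = Φ(1.491) = 0.932.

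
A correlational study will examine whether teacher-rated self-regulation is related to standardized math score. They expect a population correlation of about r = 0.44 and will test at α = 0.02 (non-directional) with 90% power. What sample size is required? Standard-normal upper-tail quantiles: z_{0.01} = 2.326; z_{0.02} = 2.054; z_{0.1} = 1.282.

Fisher's z: C = ½·ln((1+r)/(1−r)) = ½·ln(2.5714) = 0.4722.
n = ((z_{α/2} + z_β)/C)² + 3.
(2.326 + 1.282) / 0.4722 = 3.608 / 0.4722 = 7.641.
n = 7.641² + 3 = 58.38 + 3 = 61.4.
Round up.

n = 62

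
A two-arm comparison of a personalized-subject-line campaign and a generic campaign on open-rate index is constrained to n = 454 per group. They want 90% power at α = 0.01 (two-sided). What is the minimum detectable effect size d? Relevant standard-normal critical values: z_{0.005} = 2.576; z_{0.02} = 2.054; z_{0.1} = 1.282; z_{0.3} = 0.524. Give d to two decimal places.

d_min ≈ 0.26

For two independent groups of n = 454 each: d_min = (z_{α/2} + z_β)·√(2/n).
z-sum = 2.576 + 1.282 = 3.858.
d_min = 3.858 × √(2/454) = 3.858 × 0.0664 = 0.256.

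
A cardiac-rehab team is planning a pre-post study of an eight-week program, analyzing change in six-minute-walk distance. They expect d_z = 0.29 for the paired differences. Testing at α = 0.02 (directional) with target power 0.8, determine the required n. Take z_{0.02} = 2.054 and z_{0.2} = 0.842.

For a paired (one-sample on differences) test: n = ((z_{α} + z_β) / d)².
z_{α} + z_β = 2.054 + 0.842 = 2.896.
n = (2.896 / 0.29)² = 9.986² = 99.72.
Round up.

n = 100 pairs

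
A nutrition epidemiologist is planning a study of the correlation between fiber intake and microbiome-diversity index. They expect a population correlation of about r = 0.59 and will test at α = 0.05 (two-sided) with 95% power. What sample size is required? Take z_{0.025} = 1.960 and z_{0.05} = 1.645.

Fisher's z: C = ½·ln((1+r)/(1−r)) = ½·ln(3.8780) = 0.6777.
n = ((z_{α/2} + z_β)/C)² + 3.
(1.960 + 1.645) / 0.6777 = 3.605 / 0.6777 = 5.319.
n = 5.319² + 3 = 28.30 + 3 = 31.3.
Round up.

n = 32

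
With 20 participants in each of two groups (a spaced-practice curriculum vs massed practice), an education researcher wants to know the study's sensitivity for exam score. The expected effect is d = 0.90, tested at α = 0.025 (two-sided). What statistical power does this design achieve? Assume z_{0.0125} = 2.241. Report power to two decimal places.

For two equal groups, power = Φ(d·√(n/2) − z_{α/2}).
d·√(n/2) = 0.90 × √(20/2) = 0.90 × 3.162 = 2.846.
z_β = 2.846 − 2.241 = 0.605.
Power = Φ(0.605) = 0.727.

power ≈ 0.73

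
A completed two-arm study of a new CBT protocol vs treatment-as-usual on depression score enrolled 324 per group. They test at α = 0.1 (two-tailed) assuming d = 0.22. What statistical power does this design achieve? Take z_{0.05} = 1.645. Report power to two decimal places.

For two equal groups, power = Φ(d·√(n/2) − z_{α/2}).
d·√(n/2) = 0.22 × √(324/2) = 0.22 × 12.728 = 2.800.
z_β = 2.800 − 1.645 = 1.155.
Power = Φ(1.155) = 0.876.

power ≈ 0.88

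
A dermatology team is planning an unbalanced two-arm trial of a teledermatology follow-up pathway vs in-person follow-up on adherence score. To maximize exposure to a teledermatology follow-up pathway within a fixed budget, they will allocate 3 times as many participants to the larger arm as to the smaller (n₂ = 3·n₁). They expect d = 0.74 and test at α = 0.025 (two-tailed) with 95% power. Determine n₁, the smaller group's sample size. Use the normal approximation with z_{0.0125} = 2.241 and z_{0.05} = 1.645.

With allocation ratio k = n₂/n₁ = 3, Var(x̄₁−x̄₂) = σ²(1/n₁ + 1/(k·n₁)) = σ²·(k+1)/(k·n₁).
So n₁ = (1 + 1/k)·((z_{α/2} + z_β)/d)² = 1.333 × (3.886/0.74)².
n₁ = 1.333 × 27.58 = 36.8.
Round up: n₁ = 37, giving n₂ = 3 × 37 = 111.

n₁ = 37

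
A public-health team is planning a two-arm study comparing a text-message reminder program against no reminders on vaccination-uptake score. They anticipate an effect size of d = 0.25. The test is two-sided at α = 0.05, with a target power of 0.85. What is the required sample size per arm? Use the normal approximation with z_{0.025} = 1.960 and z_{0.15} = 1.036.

n = 288 per group

For two independent groups with equal n: n = 2·((z_{α/2} + z_β) / d)².
z_{α/2} + z_β = 1.960 + 1.036 = 2.996.
n = 2 × (2.996 / 0.25)² = 2 × 11.984² = 2 × 143.62 = 287.2.
Round up to the next whole participant.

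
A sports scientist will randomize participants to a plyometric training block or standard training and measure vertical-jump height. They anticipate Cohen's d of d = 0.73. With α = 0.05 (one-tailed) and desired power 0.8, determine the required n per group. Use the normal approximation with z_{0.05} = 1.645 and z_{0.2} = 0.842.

n = 24 per group

For two independent groups with equal n: n = 2·((z_{α} + z_β) / d)².
z_{α} + z_β = 1.645 + 0.842 = 2.487.
n = 2 × (2.487 / 0.73)² = 2 × 3.407² = 2 × 11.61 = 23.2.
Round up to the next whole participant.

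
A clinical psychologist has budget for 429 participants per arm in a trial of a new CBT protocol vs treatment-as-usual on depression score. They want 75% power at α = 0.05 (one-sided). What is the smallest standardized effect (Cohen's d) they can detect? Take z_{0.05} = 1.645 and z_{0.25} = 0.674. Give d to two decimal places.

For two independent groups of n = 429 each: d_min = (z_{α} + z_β)·√(2/n).
z-sum = 1.645 + 0.674 = 2.319.
d_min = 2.319 × √(2/429) = 2.319 × 0.0683 = 0.158.

d_min ≈ 0.16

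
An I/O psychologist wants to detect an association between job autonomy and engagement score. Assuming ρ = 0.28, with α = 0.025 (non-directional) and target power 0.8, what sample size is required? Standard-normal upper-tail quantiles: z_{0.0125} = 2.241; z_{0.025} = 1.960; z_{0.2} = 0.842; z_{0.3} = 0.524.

n = 118

Fisher's z: C = ½·ln((1+r)/(1−r)) = ½·ln(1.7778) = 0.2877.
n = ((z_{α/2} + z_β)/C)² + 3.
(2.241 + 0.842) / 0.2877 = 3.083 / 0.2877 = 10.716.
n = 10.716² + 3 = 114.83 + 3 = 117.8.
Round up.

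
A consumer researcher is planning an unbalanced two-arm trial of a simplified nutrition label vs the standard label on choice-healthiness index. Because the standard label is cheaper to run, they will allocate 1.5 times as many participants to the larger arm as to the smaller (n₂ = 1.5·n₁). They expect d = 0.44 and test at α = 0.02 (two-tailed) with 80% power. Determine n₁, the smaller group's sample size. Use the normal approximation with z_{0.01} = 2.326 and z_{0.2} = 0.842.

n₁ = 87

With allocation ratio k = n₂/n₁ = 1.5, Var(x̄₁−x̄₂) = σ²(1/n₁ + 1/(k·n₁)) = σ²·(k+1)/(k·n₁).
So n₁ = (1 + 1/k)·((z_{α/2} + z_β)/d)² = 1.667 × (3.168/0.44)².
n₁ = 1.667 × 51.84 = 86.4.
Round up: n₁ = 87, giving n₂ = ⌈1.5 × 87⌉ = ⌈130.5⌉ = 131.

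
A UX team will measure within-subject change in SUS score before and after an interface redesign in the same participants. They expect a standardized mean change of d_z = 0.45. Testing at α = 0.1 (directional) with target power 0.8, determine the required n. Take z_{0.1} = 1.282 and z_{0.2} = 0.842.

n = 23 pairs

For a paired (one-sample on differences) test: n = ((z_{α} + z_β) / d)².
z_{α} + z_β = 1.282 + 0.842 = 2.124.
n = (2.124 / 0.45)² = 4.720² = 22.28.
Round up.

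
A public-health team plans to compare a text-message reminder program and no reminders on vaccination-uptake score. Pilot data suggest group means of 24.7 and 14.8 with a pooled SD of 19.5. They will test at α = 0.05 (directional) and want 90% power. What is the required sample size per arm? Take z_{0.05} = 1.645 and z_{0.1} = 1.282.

Cohen's d = |M₁ − M₂| / SD_pooled = |24.7 − 14.8| / 19.5 = 9.9 / 19.5 = 0.508.
For two independent groups with equal n: n = 2·((z_{α} + z_β) / d)².
z_{α} + z_β = 1.645 + 1.282 = 2.927.
n = 2 × (2.927 / 0.508)² = 2 × 5.762² = 2 × 33.20 = 66.4.
Round up to the next whole participant.

n = 67 per group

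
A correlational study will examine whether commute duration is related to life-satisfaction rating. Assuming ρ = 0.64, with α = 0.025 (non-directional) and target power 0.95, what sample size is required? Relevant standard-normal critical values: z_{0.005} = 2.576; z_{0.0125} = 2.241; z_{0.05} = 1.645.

n = 30

Fisher's z: C = ½·ln((1+r)/(1−r)) = ½·ln(4.5556) = 0.7582.
n = ((z_{α/2} + z_β)/C)² + 3.
(2.241 + 1.645) / 0.7582 = 3.886 / 0.7582 = 5.125.
n = 5.125² + 3 = 26.27 + 3 = 29.3.
Round up.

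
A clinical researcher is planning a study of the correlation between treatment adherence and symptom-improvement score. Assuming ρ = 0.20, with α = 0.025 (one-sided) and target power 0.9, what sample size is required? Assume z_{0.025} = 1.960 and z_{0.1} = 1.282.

n = 259

Fisher's z: C = ½·ln((1+r)/(1−r)) = ½·ln(1.5000) = 0.2027.
n = ((z_{α} + z_β)/C)² + 3.
(1.960 + 1.282) / 0.2027 = 3.242 / 0.2027 = 15.994.
n = 15.994² + 3 = 255.81 + 3 = 258.8.
Round up.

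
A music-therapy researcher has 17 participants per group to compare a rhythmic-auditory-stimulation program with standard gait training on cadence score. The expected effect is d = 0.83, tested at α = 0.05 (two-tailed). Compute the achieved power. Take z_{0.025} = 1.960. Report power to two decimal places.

For two equal groups, power = Φ(d·√(n/2) − z_{α/2}).
d·√(n/2) = 0.83 × √(17/2) = 0.83 × 2.915 = 2.420.
z_β = 2.420 − 1.960 = 0.460.
Power = Φ(0.460) = 0.677.

power ≈ 0.68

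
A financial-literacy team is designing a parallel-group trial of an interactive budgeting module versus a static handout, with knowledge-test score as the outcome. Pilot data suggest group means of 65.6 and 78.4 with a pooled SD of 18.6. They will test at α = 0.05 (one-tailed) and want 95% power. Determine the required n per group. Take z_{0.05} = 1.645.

Cohen's d = |M₁ − M₂| / SD_pooled = |65.6 − 78.4| / 18.6 = 12.8 / 18.6 = 0.688.
For two independent groups with equal n: n = 2·((z_{α} + z_β) / d)².
z_{α} + z_β = 1.645 + 1.645 = 3.290.
n = 2 × (3.290 / 0.688)² = 2 × 4.782² = 2 × 22.87 = 45.7.
Round up to the next whole participant.

n = 46 per group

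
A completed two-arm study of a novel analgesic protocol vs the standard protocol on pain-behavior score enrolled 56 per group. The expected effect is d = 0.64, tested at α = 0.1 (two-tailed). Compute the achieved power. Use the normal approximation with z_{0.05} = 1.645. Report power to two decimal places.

power ≈ 0.96

For two equal groups, power = Φ(d·√(n/2) − z_{α/2}).
d·√(n/2) = 0.64 × √(56/2) = 0.64 × 5.292 = 3.387.
z_β = 3.387 − 1.645 = 1.742.
Power = Φ(1.742) = 0.959.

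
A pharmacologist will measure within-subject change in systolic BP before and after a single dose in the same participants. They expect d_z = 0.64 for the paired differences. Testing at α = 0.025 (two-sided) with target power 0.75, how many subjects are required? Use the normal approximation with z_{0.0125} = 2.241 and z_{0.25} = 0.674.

n = 21 pairs

For a paired (one-sample on differences) test: n = ((z_{α/2} + z_β) / d)².
z_{α/2} + z_β = 2.241 + 0.674 = 2.915.
n = (2.915 / 0.64)² = 4.555² = 20.75.
Round up.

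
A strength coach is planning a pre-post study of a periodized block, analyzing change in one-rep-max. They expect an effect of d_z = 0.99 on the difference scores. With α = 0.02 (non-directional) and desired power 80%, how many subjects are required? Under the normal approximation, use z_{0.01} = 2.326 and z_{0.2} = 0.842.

n = 11 pairs

For a paired (one-sample on differences) test: n = ((z_{α/2} + z_β) / d)².
z_{α/2} + z_β = 2.326 + 0.842 = 3.168.
n = (3.168 / 0.99)² = 3.200² = 10.24.
Round up.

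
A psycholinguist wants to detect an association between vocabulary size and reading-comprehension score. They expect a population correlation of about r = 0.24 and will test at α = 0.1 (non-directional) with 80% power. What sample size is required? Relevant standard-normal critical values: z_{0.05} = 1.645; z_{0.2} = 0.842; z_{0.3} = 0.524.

Fisher's z: C = ½·ln((1+r)/(1−r)) = ½·ln(1.6316) = 0.2448.
n = ((z_{α/2} + z_β)/C)² + 3.
(1.645 + 0.842) / 0.2448 = 2.487 / 0.2448 = 10.159.
n = 10.159² + 3 = 103.21 + 3 = 106.2.
Round up.

n = 107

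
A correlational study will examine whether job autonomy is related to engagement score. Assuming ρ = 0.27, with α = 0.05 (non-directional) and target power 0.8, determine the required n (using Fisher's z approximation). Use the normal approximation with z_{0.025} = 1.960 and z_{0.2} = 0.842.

n = 106

Fisher's z: C = ½·ln((1+r)/(1−r)) = ½·ln(1.7397) = 0.2769.
n = ((z_{α/2} + z_β)/C)² + 3.
(1.960 + 0.842) / 0.2769 = 2.802 / 0.2769 = 10.119.
n = 10.119² + 3 = 102.40 + 3 = 105.4.
Round up.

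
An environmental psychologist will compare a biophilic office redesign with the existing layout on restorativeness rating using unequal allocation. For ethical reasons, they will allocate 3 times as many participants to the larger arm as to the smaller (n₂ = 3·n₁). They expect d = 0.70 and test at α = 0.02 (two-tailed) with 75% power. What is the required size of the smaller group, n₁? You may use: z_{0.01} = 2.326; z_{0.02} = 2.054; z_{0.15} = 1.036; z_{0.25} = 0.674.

With allocation ratio k = n₂/n₁ = 3, Var(x̄₁−x̄₂) = σ²(1/n₁ + 1/(k·n₁)) = σ²·(k+1)/(k·n₁).
So n₁ = (1 + 1/k)·((z_{α/2} + z_β)/d)² = 1.333 × (3.000/0.70)².
n₁ = 1.333 × 18.37 = 24.5.
Round up: n₁ = 25, giving n₂ = 3 × 25 = 75.

n₁ = 25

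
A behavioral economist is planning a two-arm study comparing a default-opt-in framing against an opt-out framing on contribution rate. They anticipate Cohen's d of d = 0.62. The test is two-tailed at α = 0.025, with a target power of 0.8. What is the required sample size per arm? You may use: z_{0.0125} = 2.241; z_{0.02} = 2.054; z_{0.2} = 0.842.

n = 50 per group

For two independent groups with equal n: n = 2·((z_{α/2} + z_β) / d)².
z_{α/2} + z_β = 2.241 + 0.842 = 3.083.
n = 2 × (3.083 / 0.62)² = 2 × 4.973² = 2 × 24.73 = 49.5.
Round up to the next whole participant.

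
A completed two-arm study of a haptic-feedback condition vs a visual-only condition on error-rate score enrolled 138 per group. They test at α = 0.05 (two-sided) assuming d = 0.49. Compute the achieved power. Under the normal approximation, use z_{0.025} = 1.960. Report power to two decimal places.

For two equal groups, power = Φ(d·√(n/2) − z_{α/2}).
d·√(n/2) = 0.49 × √(138/2) = 0.49 × 8.307 = 4.070.
z_β = 4.070 − 1.960 = 2.110.
Power = Φ(2.110) = 0.983.

power ≈ 0.98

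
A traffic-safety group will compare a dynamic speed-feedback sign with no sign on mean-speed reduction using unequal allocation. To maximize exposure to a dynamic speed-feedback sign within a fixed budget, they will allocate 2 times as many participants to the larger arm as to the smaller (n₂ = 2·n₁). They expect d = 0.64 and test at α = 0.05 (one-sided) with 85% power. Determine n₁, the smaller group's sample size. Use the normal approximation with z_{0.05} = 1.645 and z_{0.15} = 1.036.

With allocation ratio k = n₂/n₁ = 2, Var(x̄₁−x̄₂) = σ²(1/n₁ + 1/(k·n₁)) = σ²·(k+1)/(k·n₁).
So n₁ = (1 + 1/k)·((z_{α} + z_β)/d)² = 1.500 × (2.681/0.64)².
n₁ = 1.500 × 17.55 = 26.3.
Round up: n₁ = 27, giving n₂ = 2 × 27 = 54.

n₁ = 27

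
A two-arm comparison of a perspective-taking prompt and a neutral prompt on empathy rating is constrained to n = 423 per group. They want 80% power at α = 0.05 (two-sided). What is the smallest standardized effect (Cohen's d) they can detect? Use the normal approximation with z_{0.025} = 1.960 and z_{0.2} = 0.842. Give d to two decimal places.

For two independent groups of n = 423 each: d_min = (z_{α/2} + z_β)·√(2/n).
z-sum = 1.960 + 0.842 = 2.802.
d_min = 2.802 × √(2/423) = 2.802 × 0.0688 = 0.193.

d_min ≈ 0.19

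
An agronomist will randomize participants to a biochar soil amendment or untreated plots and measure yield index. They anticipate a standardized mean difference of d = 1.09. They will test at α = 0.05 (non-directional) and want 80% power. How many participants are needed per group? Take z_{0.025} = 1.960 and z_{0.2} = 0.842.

n = 14 per group

For two independent groups with equal n: n = 2·((z_{α/2} + z_β) / d)².
z_{α/2} + z_β = 1.960 + 0.842 = 2.802.
n = 2 × (2.802 / 1.09)² = 2 × 2.571² = 2 × 6.61 = 13.2.
Round up to the next whole participant.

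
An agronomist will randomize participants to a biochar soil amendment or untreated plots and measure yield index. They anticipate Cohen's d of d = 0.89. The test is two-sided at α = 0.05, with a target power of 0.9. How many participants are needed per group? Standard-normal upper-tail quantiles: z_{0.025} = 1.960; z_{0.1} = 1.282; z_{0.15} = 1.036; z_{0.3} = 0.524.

For two independent groups with equal n: n = 2·((z_{α/2} + z_β) / d)².
z_{α/2} + z_β = 1.960 + 1.282 = 3.242.
n = 2 × (3.242 / 0.89)² = 2 × 3.643² = 2 × 13.27 = 26.5.
Round up to the next whole participant.

n = 27 per group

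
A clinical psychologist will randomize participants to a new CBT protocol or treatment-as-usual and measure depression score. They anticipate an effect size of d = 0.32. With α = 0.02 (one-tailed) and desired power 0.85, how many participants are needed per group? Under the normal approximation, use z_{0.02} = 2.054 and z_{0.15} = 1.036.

n = 187 per group

For two independent groups with equal n: n = 2·((z_{α} + z_β) / d)².
z_{α} + z_β = 2.054 + 1.036 = 3.090.
n = 2 × (3.090 / 0.32)² = 2 × 9.656² = 2 × 93.24 = 186.5.
Round up to the next whole participant.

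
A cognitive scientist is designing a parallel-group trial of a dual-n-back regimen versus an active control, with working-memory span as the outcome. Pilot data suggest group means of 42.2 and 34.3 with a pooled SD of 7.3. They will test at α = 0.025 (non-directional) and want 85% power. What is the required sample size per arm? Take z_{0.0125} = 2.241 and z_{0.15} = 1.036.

n = 19 per group

Cohen's d = |M₁ − M₂| / SD_pooled = |42.2 − 34.3| / 7.3 = 7.9 / 7.3 = 1.082.
For two independent groups with equal n: n = 2·((z_{α/2} + z_β) / d)².
z_{α/2} + z_β = 2.241 + 1.036 = 3.277.
n = 2 × (3.277 / 1.082)² = 2 × 3.029² = 2 × 9.17 = 18.3.
Round up to the next whole participant.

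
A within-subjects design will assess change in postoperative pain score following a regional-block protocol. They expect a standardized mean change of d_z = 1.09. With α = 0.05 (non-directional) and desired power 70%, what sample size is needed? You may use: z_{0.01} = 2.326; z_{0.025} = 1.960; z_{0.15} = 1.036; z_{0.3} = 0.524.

For a paired (one-sample on differences) test: n = ((z_{α/2} + z_β) / d)².
z_{α/2} + z_β = 1.960 + 0.524 = 2.484.
n = (2.484 / 1.09)² = 2.279² = 5.19.
Round up.

n = 6 pairs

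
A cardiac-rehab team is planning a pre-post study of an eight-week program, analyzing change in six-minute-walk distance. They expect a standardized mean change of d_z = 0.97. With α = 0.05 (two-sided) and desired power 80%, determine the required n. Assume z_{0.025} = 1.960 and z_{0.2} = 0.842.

n = 9 pairs

For a paired (one-sample on differences) test: n = ((z_{α/2} + z_β) / d)².
z_{α/2} + z_β = 1.960 + 0.842 = 2.802.
n = (2.802 / 0.97)² = 2.889² = 8.34.
Round up.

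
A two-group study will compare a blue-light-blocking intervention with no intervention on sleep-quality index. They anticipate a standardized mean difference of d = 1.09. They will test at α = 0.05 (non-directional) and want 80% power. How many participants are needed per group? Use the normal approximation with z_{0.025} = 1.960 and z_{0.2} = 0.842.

For two independent groups with equal n: n = 2·((z_{α/2} + z_β) / d)².
z_{α/2} + z_β = 1.960 + 0.842 = 2.802.
n = 2 × (2.802 / 1.09)² = 2 × 2.571² = 2 × 6.61 = 13.2.
Round up to the next whole participant.

n = 14 per group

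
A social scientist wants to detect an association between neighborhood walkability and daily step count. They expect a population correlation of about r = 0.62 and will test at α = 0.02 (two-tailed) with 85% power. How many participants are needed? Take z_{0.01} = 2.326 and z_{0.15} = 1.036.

n = 25

Fisher's z: C = ½·ln((1+r)/(1−r)) = ½·ln(4.2632) = 0.7250.
n = ((z_{α/2} + z_β)/C)² + 3.
(2.326 + 1.036) / 0.7250 = 3.362 / 0.7250 = 4.637.
n = 4.637² + 3 = 21.50 + 3 = 24.5.
Round up.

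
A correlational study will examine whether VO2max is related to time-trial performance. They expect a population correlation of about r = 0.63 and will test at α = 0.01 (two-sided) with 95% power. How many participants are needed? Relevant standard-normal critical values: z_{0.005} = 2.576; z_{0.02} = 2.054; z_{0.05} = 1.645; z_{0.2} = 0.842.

n = 36

Fisher's z: C = ½·ln((1+r)/(1−r)) = ½·ln(4.4054) = 0.7414.
n = ((z_{α/2} + z_β)/C)² + 3.
(2.576 + 1.645) / 0.7414 = 4.221 / 0.7414 = 5.693.
n = 5.693² + 3 = 32.41 + 3 = 35.4.
Round up.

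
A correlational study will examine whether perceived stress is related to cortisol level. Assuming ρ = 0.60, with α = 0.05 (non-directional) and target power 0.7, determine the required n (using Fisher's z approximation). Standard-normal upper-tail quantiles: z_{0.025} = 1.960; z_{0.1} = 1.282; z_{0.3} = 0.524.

n = 16

Fisher's z: C = ½·ln((1+r)/(1−r)) = ½·ln(4.0000) = 0.6931.
n = ((z_{α/2} + z_β)/C)² + 3.
(1.960 + 0.524) / 0.6931 = 2.484 / 0.6931 = 3.584.
n = 3.584² + 3 = 12.84 + 3 = 15.8.
Round up.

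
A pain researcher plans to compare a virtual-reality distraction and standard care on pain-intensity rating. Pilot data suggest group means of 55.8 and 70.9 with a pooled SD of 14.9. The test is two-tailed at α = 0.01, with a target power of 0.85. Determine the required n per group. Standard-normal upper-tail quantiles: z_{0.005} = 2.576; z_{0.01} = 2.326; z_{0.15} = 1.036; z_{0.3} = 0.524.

Cohen's d = |M₁ − M₂| / SD_pooled = |55.8 − 70.9| / 14.9 = 15.1 / 14.9 = 1.013.
For two independent groups with equal n: n = 2·((z_{α/2} + z_β) / d)².
z_{α/2} + z_β = 2.576 + 1.036 = 3.612.
n = 2 × (3.612 / 1.013)² = 2 × 3.566² = 2 × 12.71 = 25.4.
Round up to the next whole participant.

n = 26 per group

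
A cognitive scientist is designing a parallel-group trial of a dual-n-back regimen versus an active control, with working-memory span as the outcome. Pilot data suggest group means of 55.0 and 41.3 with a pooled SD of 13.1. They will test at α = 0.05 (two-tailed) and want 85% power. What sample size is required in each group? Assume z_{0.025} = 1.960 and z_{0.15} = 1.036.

Cohen's d = |M₁ − M₂| / SD_pooled = |55.0 − 41.3| / 13.1 = 13.7 / 13.1 = 1.046.
For two independent groups with equal n: n = 2·((z_{α/2} + z_β) / d)².
z_{α/2} + z_β = 1.960 + 1.036 = 2.996.
n = 2 × (2.996 / 1.046)² = 2 × 2.864² = 2 × 8.20 = 16.4.
Round up to the next whole participant.

n = 17 per group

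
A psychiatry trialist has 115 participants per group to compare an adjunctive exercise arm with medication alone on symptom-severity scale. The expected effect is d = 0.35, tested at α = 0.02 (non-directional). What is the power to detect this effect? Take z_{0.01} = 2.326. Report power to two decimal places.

For two equal groups, power = Φ(d·√(n/2) − z_{α/2}).
d·√(n/2) = 0.35 × √(115/2) = 0.35 × 7.583 = 2.654.
z_β = 2.654 − 2.326 = 0.328.
Power = Φ(0.328) = 0.629.

power ≈ 0.63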